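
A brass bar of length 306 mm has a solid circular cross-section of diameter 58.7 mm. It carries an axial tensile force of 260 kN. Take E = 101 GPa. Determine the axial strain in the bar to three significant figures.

9.51e-04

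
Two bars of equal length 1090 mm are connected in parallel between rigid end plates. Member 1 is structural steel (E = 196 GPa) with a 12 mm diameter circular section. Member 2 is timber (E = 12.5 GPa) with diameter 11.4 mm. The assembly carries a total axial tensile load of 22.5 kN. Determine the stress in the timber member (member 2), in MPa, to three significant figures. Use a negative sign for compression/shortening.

A_1 = 113.1 mm².
A_2 = 102.1 mm².
Equal strain + equilibrium ⇒ each member carries load in proportion to AE: A₁E₁ = 22170000 N, A₂E₂ = 1276000 N, ΣAE = 23440000 N.
σ₂ = P·E₂/ΣAE = 22500·12500/23440000 = 12 MPa.

12.0 MPa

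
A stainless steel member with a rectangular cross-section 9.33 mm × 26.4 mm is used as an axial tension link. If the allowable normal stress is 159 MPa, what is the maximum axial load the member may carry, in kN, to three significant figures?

A = 246.3 mm².
P_max = σ_allow · A = 159 · 246.3 = 39160 N = 39.16 kN.

39.2 kN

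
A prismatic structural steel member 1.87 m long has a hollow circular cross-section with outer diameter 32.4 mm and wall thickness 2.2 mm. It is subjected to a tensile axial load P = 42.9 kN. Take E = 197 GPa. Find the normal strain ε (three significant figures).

0.00104

A = 208.7 mm².
σ = N/A = 205.5 MPa; ε = σ/E = 205.5/197000 = 1.043e-03.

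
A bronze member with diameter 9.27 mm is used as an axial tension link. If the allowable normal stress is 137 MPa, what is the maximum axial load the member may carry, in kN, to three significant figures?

A = 67.49 mm².
P_max = σ_allow · A = 137 · 67.49 = 9246 N = 9.246 kN.

9.25 kN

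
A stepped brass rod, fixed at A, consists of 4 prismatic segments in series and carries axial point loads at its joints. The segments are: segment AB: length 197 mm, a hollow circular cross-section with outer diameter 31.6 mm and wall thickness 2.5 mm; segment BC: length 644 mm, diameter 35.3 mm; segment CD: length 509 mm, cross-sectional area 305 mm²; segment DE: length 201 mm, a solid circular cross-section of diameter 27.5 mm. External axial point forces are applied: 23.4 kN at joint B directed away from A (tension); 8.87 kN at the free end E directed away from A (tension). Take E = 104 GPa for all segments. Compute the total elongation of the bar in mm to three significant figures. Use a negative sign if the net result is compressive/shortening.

Internal axial forces (sectioning from the free end, tension +): N_DE = 8.87 kN, N_CD = 8.87 kN, N_BC = 8.87 kN, N_AB = 32.27 kN.
A_AB = 228.6 mm².
A_BC = 978.7 mm².
A_DE = 594 mm².
δ_AB = 32270·197/(228.6·104000) = 0.2675 mm
δ_BC = 8870·644/(978.7·104000) = 0.05612 mm
δ_CD = 8870·509/(305·104000) = 0.1423 mm
δ_DE = 8870·201/(594·104000) = 0.02886 mm
δ = Σδ_i = 0.4948 mm.

0.495 mm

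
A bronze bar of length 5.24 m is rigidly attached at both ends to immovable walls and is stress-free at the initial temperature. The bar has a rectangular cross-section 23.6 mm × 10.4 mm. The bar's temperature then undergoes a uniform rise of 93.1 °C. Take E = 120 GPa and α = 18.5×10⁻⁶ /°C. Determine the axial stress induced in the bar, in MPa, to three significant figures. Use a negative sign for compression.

-207 MPa

Free thermal expansion αLΔT = 18.5e-6 · 5240 · 93.1 = 9.025 mm.
The walls impose strain ε = −(9.025)/5240 = -1.7223e-03; σ = Eε = 120000 · -1.7223e-03 = -206.7 MPa.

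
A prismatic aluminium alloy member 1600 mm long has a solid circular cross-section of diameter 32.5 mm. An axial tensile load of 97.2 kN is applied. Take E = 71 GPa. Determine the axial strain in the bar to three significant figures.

0.00165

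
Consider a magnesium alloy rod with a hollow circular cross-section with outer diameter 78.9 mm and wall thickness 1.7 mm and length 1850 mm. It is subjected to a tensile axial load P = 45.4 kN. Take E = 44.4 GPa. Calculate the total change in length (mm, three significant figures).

A = 412.3 mm².
δ_mech = NL/(AE) = 45400·1850/(412.3·44400) = 4.588 mm.

4.59 mm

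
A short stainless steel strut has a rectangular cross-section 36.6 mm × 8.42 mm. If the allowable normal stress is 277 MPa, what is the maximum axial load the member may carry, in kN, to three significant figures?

85.4 kN

A = 308.2 mm².
P_max = σ_allow · A = 277 · 308.2 = 85360 N = 85.36 kN.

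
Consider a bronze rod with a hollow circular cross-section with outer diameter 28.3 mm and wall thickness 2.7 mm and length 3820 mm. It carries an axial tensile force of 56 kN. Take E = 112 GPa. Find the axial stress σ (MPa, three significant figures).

A = 217.1 mm².
σ = N/A = 56000/217.1 = 257.9 MPa.

258 MPa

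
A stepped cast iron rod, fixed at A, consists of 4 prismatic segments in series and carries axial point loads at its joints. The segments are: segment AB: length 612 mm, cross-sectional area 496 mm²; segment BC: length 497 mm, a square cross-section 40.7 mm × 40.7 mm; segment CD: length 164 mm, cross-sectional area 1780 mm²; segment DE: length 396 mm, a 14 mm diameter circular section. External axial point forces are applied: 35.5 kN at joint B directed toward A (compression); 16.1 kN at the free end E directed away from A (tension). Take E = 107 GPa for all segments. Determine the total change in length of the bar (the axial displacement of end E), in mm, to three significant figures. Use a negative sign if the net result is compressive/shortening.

0.222 mm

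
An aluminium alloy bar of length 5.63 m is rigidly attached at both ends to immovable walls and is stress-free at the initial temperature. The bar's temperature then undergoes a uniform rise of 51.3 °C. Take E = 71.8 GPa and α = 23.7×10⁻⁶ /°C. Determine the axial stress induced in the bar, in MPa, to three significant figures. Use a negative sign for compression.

Free thermal expansion αLΔT = 23.7e-6 · 5630 · 51.3 = 6.845 mm.
The walls impose strain ε = −(6.845)/5630 = -1.2158e-03; σ = Eε = 71800 · -1.2158e-03 = -87.3 MPa.

-87.3 MPa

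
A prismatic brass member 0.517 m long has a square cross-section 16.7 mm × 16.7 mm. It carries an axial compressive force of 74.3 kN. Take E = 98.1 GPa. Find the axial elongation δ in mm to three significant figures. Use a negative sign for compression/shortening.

A = 278.9 mm².
δ_mech = NL/(AE) = -74300·517/(278.9·98100) = -1.404 mm.

-1.40 mm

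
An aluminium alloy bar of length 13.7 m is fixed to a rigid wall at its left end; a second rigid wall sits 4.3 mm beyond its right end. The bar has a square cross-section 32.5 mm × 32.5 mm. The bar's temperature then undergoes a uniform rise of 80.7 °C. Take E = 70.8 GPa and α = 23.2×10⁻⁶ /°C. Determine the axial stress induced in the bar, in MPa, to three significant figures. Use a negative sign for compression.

-110 MPa

Free thermal expansion αLΔT = 23.2e-6 · 13700 · 80.7 = 25.65 mm.
The walls engage after the gap closes; constrained expansion = 25.65 − 4.3 = 21.35 mm.
The walls impose strain ε = −(21.35)/13700 = -1.5584e-03; σ = Eε = 70800 · -1.5584e-03 = -110.3 MPa.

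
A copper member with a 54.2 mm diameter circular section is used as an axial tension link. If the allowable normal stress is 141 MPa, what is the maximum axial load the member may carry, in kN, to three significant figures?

A = 2307 mm².
P_max = σ_allow · A = 141 · 2307 = 325300 N = 325.3 kN.

325 kN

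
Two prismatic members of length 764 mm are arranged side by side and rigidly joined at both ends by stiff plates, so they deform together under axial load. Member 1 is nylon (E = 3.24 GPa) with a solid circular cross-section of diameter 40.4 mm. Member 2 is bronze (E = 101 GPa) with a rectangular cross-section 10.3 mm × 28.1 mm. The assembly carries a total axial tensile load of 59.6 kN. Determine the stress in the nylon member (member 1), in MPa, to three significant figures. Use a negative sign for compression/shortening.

A_1 = 1282 mm².
A_2 = 289.4 mm².
Equal strain + equilibrium ⇒ each member carries load in proportion to AE: A₁E₁ = 4153000 N, A₂E₂ = 29230000 N, ΣAE = 33390000 N.
σ₁ = P·E₁/ΣAE = 59600·3240/33390000 = 5.784 MPa.

5.78 MPa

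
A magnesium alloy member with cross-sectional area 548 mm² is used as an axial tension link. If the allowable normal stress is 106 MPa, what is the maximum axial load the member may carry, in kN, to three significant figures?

58.1 kN

P_max = σ_allow · A = 106 · 548 = 58090 N = 58.09 kN.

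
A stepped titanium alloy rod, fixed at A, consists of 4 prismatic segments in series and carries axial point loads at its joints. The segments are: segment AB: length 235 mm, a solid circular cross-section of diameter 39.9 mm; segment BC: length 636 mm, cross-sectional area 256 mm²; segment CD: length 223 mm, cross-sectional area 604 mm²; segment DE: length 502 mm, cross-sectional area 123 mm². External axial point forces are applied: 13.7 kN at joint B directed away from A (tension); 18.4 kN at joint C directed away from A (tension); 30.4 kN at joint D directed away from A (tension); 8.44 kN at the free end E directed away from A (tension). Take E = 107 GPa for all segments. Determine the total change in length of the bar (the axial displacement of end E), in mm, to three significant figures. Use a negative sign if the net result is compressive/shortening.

1.91 mm

Internal axial forces (sectioning from the free end, tension +): N_DE = 8.44 kN, N_CD = 38.84 kN, N_BC = 57.24 kN, N_AB = 70.94 kN.
A_AB = 1250 mm².
δ_AB = 70940·235/(1250·107000) = 0.1246 mm
δ_BC = 57240·636/(256·107000) = 1.329 mm
δ_CD = 38840·223/(604·107000) = 0.134 mm
δ_DE = 8440·502/(123·107000) = 0.3219 mm
δ = Σδ_i = 1.91 mm.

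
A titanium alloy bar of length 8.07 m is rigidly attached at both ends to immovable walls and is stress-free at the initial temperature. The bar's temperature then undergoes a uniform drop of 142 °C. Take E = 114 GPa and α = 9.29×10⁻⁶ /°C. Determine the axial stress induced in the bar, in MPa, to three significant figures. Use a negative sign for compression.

Free thermal expansion αLΔT = 9.29e-6 · 8070 · -142 = -10.65 mm.
The walls impose strain ε = −(-10.65)/8070 = 1.3192e-03; σ = Eε = 114000 · 1.3192e-03 = 150.4 MPa.

150 MPa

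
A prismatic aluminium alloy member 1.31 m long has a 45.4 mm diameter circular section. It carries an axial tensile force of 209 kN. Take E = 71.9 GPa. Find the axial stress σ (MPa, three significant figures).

129 MPa

A = 1619 mm².
σ = N/A = 209000/1619 = 129.1 MPa.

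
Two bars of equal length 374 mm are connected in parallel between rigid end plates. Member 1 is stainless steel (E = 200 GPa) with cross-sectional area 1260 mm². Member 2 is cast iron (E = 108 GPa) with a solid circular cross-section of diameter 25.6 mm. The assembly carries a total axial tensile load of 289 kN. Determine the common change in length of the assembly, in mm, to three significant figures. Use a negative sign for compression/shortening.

A_2 = 514.7 mm².
Equal strain + equilibrium ⇒ each member carries load in proportion to AE: A₁E₁ = 252000000 N, A₂E₂ = 55590000 N, ΣAE = 307600000 N.
δ = PL/ΣAE = 289000·374/307600000 = 0.3514 mm.

0.351 mm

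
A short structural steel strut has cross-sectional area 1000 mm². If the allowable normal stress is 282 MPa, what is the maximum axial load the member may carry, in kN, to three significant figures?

282 kN

P_max = σ_allow · A = 282 · 1000 = 282000 N = 282 kN.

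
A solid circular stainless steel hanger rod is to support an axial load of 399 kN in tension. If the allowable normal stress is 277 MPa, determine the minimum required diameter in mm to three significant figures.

42.8 mm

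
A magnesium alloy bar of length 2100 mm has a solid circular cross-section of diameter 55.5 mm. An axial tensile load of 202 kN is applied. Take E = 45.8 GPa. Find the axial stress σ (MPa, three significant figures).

83.5 MPa

A = 2419 mm².
σ = N/A = 202000/2419 = 83.5 MPa.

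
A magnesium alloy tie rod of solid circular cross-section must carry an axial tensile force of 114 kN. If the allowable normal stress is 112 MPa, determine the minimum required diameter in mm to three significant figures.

Required area A ≥ P/σ_allow = 114000/112 = 1018 mm².
For a solid circular section, d ≥ √(4A/π) = 36 mm.

36.0 mm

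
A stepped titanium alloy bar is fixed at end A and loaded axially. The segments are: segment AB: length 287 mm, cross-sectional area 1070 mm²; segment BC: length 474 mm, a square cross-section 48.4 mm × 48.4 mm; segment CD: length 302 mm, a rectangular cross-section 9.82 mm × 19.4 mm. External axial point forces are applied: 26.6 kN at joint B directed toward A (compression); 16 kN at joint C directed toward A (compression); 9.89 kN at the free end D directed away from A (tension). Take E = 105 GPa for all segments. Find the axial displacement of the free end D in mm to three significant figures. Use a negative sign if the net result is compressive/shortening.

0.0540 mm

Internal axial forces (sectioning from the free end, tension +): N_CD = 9.89 kN, N_BC = -6.11 kN, N_AB = -32.71 kN.
A_BC = 2343 mm².
A_CD = 190.5 mm².
δ_AB = -32710·287/(1070·105000) = -0.08356 mm
δ_BC = -6110·474/(2343·105000) = -0.01177 mm
δ_CD = 9890·302/(190.5·105000) = 0.1493 mm
δ = Σδ_i = 0.05398 mm.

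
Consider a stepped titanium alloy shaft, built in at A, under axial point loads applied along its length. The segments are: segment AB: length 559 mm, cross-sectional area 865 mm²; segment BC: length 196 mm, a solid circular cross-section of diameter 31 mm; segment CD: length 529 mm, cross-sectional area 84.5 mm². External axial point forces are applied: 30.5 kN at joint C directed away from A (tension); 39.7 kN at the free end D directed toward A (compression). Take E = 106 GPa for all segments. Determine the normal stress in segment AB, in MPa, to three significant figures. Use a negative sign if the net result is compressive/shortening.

-10.6 MPa

Internal axial forces (sectioning from the free end, tension +): N_CD = -39.7 kN, N_BC = -9.2 kN, N_AB = -9.2 kN.
σ_AB = N_AB/A_AB = -9200/865 = -10.64 MPa.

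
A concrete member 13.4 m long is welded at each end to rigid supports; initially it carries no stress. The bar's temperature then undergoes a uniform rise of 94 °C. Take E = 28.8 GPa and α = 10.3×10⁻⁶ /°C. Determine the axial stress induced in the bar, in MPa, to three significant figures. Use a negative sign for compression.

Free thermal expansion αLΔT = 10.3e-6 · 13400 · 94 = 12.97 mm.
The walls impose strain ε = −(12.97)/13400 = -9.6820e-04; σ = Eε = 28800 · -9.6820e-04 = -27.88 MPa.

-27.9 MPa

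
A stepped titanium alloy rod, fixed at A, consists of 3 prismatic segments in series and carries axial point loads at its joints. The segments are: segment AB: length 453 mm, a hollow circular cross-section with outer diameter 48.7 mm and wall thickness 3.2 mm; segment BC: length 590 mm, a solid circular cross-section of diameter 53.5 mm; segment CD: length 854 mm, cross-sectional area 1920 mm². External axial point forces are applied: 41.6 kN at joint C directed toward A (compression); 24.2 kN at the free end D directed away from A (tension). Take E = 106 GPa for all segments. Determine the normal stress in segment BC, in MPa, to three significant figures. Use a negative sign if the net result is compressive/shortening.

-7.74 MPa

Internal axial forces (sectioning from the free end, tension +): N_CD = 24.2 kN, N_BC = -17.4 kN, N_AB = -17.4 kN.
A_BC = 2248 mm².
σ_BC = N_BC/A_BC = -17400/2248 = -7.74 MPa.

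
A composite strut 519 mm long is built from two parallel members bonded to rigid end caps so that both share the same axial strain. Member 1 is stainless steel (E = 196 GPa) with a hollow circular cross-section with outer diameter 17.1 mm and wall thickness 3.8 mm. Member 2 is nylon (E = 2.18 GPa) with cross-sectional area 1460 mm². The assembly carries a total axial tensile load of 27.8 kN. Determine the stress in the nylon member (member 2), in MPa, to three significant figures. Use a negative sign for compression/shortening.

A_1 = 158.8 mm².
Equal strain + equilibrium ⇒ each member carries load in proportion to AE: A₁E₁ = 31120000 N, A₂E₂ = 3183000 N, ΣAE = 34300000 N.
σ₂ = P·E₂/ΣAE = 27800·2180/34300000 = 1.767 MPa.

1.77 MPa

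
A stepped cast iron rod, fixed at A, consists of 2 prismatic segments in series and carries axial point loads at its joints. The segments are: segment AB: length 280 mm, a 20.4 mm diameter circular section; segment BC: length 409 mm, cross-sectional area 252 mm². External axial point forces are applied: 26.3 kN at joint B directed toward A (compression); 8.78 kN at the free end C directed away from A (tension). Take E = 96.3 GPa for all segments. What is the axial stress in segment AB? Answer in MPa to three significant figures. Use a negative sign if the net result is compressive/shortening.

-53.6 MPa

Internal axial forces (sectioning from the free end, tension +): N_BC = 8.78 kN, N_AB = -17.52 kN.
A_AB = 326.9 mm².
σ_AB = N_AB/A_AB = -17520/326.9 = -53.6 MPa.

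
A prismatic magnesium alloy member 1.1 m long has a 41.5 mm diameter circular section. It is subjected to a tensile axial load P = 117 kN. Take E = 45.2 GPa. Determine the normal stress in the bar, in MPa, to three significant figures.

86.5 MPa

A = 1353 mm².
σ = N/A = 117000/1353 = 86.5 MPa.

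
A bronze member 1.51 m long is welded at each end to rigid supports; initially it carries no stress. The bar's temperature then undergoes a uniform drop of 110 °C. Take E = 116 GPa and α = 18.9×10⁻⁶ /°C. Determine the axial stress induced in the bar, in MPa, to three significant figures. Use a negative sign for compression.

Free thermal expansion αLΔT = 18.9e-6 · 1510 · -110 = -3.139 mm.
The walls impose strain ε = −(-3.139)/1510 = 2.0790e-03; σ = Eε = 116000 · 2.0790e-03 = 241.2 MPa.

241 MPa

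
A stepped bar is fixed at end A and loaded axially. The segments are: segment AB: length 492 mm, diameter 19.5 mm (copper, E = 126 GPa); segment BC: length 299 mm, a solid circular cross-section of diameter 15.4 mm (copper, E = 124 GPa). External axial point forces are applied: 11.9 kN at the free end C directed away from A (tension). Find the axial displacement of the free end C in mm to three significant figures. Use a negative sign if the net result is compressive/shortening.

0.310 mm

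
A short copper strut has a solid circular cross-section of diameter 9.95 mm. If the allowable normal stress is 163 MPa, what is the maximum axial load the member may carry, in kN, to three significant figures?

12.7 kN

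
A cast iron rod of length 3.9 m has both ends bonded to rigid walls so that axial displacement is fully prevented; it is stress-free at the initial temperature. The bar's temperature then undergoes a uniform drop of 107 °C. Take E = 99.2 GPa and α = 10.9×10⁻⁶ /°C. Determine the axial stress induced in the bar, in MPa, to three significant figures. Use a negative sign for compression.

Free thermal expansion αLΔT = 10.9e-6 · 3900 · -107 = -4.549 mm.
The walls impose strain ε = −(-4.549)/3900 = 1.1663e-03; σ = Eε = 99200 · 1.1663e-03 = 115.7 MPa.

116 MPa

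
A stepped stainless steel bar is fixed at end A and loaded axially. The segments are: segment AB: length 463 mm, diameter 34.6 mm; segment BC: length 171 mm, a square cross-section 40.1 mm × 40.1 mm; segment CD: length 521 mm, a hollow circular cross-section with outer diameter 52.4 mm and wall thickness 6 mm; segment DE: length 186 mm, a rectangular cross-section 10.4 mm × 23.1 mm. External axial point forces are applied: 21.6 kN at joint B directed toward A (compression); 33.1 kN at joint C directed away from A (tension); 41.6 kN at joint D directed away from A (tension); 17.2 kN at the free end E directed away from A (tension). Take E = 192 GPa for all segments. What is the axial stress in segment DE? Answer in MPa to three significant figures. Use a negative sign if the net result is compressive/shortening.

71.6 MPa

Internal axial forces (sectioning from the free end, tension +): N_DE = 17.2 kN, N_CD = 58.8 kN, N_BC = 91.9 kN, N_AB = 70.3 kN.
A_DE = 240.2 mm².
σ_DE = N_DE/A_DE = 17200/240.2 = 71.6 MPa.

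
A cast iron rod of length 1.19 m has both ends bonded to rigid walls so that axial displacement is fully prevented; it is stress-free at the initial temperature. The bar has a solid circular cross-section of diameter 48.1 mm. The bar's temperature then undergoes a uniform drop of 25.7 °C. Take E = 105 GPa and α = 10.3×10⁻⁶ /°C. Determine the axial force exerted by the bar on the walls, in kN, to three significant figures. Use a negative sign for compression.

50.5 kN

Free thermal expansion αLΔT = 10.3e-6 · 1190 · -25.7 = -0.315 mm.
The walls impose strain ε = −(-0.315)/1190 = 2.6471e-04; σ = Eε = 105000 · 2.6471e-04 = 27.79 MPa.
Wall reaction R = σ·A = 27.79·1817 = 50510 N = 50.51 kN.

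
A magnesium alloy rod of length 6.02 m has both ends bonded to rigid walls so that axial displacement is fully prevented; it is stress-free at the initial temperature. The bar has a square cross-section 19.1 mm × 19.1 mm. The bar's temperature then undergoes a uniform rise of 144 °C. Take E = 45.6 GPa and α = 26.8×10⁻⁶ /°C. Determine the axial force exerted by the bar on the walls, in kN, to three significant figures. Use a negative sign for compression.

Free thermal expansion αLΔT = 26.8e-6 · 6020 · 144 = 23.23 mm.
The walls impose strain ε = −(23.23)/6020 = -3.8592e-03; σ = Eε = 45600 · -3.8592e-03 = -176 MPa.
Wall reaction R = σ·A = -176·364.8 = -64200 N = -64.2 kN.

-64.2 kN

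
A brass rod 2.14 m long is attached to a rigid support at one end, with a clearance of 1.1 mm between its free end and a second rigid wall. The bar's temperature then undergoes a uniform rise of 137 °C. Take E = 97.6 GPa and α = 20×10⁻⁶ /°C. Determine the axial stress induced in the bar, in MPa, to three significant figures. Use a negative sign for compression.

-217 MPa

Free thermal expansion αLΔT = 20e-6 · 2140 · 137 = 5.864 mm.
The walls engage after the gap closes; constrained expansion = 5.864 − 1.1 = 4.764 mm.
The walls impose strain ε = −(4.764)/2140 = -2.2260e-03; σ = Eε = 97600 · -2.2260e-03 = -217.3 MPa.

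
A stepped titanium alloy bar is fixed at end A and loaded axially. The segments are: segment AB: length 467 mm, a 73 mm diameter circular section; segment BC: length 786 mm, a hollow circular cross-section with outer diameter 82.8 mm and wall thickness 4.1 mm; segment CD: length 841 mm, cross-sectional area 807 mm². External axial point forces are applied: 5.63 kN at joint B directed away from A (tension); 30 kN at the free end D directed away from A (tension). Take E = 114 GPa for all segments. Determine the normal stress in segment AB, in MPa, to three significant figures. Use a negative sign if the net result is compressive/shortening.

8.51 MPa

Internal axial forces (sectioning from the free end, tension +): N_CD = 30 kN, N_BC = 30 kN, N_AB = 35.63 kN.
A_AB = 4185 mm².
σ_AB = N_AB/A_AB = 35630/4185 = 8.513 MPa.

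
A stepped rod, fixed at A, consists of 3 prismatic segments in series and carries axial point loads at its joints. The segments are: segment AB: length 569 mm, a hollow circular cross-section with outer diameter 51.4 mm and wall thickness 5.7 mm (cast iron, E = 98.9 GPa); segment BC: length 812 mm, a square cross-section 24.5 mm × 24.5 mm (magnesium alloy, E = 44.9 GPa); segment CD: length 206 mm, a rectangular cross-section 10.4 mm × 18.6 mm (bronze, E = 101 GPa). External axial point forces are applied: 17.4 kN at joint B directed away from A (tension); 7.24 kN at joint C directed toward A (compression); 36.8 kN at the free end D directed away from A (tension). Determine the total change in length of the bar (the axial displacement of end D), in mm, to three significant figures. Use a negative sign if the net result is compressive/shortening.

Internal axial forces (sectioning from the free end, tension +): N_CD = 36.8 kN, N_BC = 29.56 kN, N_AB = 46.96 kN.
A_AB = 818.4 mm².
A_BC = 600.2 mm².
A_CD = 193.4 mm².
δ_AB = 46960·569/(818.4·98900) = 0.3301 mm
δ_BC = 29560·812/(600.2·44900) = 0.8906 mm
δ_CD = 36800·206/(193.4·101000) = 0.388 mm
δ = Σδ_i = 1.609 mm.

1.61 mm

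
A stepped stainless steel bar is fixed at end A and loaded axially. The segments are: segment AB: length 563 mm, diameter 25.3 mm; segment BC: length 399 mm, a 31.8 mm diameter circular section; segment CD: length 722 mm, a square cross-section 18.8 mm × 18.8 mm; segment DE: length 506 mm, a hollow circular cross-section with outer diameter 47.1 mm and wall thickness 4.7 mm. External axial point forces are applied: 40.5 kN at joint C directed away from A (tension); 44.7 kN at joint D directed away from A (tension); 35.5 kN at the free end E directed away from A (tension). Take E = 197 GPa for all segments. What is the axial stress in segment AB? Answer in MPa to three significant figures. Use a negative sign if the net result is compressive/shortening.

240 MPa

Internal axial forces (sectioning from the free end, tension +): N_DE = 35.5 kN, N_CD = 80.2 kN, N_BC = 120.7 kN, N_AB = 120.7 kN.
A_AB = 502.7 mm².
σ_AB = N_AB/A_AB = 120700/502.7 = 240.1 MPa.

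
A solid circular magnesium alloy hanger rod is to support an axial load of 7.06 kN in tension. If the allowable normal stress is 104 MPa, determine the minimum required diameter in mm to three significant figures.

9.30 mm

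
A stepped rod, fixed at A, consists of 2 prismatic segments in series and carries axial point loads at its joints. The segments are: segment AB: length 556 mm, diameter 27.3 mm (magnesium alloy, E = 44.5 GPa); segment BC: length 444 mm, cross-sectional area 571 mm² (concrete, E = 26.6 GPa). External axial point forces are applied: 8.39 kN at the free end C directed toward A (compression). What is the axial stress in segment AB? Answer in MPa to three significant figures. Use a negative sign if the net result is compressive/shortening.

-14.3 MPa

Internal axial forces (sectioning from the free end, tension +): N_BC = -8.39 kN, N_AB = -8.39 kN.
A_AB = 585.3 mm².
σ_AB = N_AB/A_AB = -8390/585.3 = -14.33 MPa.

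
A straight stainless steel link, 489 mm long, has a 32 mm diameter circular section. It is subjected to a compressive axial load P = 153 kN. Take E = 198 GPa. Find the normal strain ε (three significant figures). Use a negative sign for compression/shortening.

-9.61e-04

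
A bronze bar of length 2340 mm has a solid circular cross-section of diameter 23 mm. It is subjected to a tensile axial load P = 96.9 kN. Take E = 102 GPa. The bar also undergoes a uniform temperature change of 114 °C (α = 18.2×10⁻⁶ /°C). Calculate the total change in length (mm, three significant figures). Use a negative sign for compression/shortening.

A = 415.5 mm².
δ_mech = NL/(AE) = 96900·2340/(415.5·102000) = 5.35 mm.
δ_thermal = αLΔT = 18.2e-6·2340·114 = 4.855 mm.
δ = δ_mech + δ_thermal = 10.21 mm.

10.2 mm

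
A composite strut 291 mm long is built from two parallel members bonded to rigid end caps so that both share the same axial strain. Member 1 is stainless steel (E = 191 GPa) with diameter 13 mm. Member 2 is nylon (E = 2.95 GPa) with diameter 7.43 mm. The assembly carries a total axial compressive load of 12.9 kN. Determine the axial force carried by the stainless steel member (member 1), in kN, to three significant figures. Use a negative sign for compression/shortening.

A_1 = 132.7 mm².
A_2 = 43.36 mm².
Equal strain + equilibrium ⇒ each member carries load in proportion to AE: A₁E₁ = 25350000 N, A₂E₂ = 127900 N, ΣAE = 25480000 N.
F₁ = P·A₁E₁/ΣAE = -12900·25350000/25480000 = -12840 N.

-12.8 kN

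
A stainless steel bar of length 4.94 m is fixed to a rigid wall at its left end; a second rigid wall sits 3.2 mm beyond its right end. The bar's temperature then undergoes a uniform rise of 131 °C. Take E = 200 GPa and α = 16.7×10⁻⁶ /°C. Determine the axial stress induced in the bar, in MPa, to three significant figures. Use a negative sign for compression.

-308 MPa

Free thermal expansion αLΔT = 16.7e-6 · 4940 · 131 = 10.81 mm.
The walls engage after the gap closes; constrained expansion = 10.81 − 3.2 = 7.607 mm.
The walls impose strain ε = −(7.607)/4940 = -1.5399e-03; σ = Eε = 200000 · -1.5399e-03 = -308 MPa.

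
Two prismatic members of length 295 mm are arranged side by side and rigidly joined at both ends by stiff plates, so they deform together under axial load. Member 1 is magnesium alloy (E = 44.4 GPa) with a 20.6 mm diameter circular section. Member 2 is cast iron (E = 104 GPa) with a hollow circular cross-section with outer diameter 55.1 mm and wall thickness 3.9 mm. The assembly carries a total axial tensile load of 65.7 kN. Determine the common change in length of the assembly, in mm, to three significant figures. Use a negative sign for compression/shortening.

0.242 mm

A_1 = 333.3 mm².
A_2 = 627.3 mm².
Equal strain + equilibrium ⇒ each member carries load in proportion to AE: A₁E₁ = 14800000 N, A₂E₂ = 65240000 N, ΣAE = 80040000 N.
δ = PL/ΣAE = 65700·295/80040000 = 0.2422 mm.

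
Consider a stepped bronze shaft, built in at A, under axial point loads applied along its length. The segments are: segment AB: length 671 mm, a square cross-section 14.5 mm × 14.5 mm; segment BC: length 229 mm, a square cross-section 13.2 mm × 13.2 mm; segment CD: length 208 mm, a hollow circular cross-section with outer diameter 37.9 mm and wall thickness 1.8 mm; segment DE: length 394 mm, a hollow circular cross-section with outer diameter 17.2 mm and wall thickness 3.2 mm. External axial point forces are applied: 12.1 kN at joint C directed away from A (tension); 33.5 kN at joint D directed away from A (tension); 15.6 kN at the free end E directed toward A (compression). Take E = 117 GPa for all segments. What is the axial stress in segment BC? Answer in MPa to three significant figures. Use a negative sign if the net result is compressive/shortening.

Internal axial forces (sectioning from the free end, tension +): N_DE = -15.6 kN, N_CD = 17.9 kN, N_BC = 30 kN, N_AB = 30 kN.
A_BC = 174.2 mm².
σ_BC = N_BC/A_BC = 30000/174.2 = 172.2 MPa.

172 MPa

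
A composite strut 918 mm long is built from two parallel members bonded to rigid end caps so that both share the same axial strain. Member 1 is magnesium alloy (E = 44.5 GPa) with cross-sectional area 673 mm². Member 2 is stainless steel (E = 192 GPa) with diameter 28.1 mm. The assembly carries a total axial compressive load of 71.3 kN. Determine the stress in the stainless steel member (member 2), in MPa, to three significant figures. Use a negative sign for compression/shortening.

A_2 = 620.2 mm².
Equal strain + equilibrium ⇒ each member carries load in proportion to AE: A₁E₁ = 29950000 N, A₂E₂ = 119100000 N, ΣAE = 149000000 N.
σ₂ = P·E₂/ΣAE = -71300·192000/149000000 = -91.86 MPa.

-91.9 MPa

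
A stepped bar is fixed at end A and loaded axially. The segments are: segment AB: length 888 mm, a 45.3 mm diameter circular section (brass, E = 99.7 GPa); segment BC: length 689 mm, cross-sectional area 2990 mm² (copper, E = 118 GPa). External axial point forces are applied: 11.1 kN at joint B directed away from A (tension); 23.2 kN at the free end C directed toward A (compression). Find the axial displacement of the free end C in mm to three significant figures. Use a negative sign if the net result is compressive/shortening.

Internal axial forces (sectioning from the free end, tension +): N_BC = -23.2 kN, N_AB = -12.1 kN.
A_AB = 1612 mm².
δ_AB = -12100·888/(1612·99700) = -0.06687 mm
δ_BC = -23200·689/(2990·118000) = -0.04531 mm
δ = Σδ_i = -0.1122 mm.

-0.112 mm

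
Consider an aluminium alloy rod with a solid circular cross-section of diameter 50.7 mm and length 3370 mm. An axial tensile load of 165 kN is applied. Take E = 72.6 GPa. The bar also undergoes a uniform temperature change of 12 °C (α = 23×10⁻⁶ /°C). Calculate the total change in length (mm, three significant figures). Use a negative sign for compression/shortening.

4.72 mm

A = 2019 mm².
δ_mech = NL/(AE) = 165000·3370/(2019·72600) = 3.794 mm.
δ_thermal = αLΔT = 23e-6·3370·12 = 0.9301 mm.
δ = δ_mech + δ_thermal = 4.724 mm.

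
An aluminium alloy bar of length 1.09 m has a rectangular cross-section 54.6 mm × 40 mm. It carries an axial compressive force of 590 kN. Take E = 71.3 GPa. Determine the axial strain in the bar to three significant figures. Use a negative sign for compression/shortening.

-0.00379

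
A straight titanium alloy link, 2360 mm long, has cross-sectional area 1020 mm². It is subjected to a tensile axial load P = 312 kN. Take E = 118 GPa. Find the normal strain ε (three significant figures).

σ = N/A = 305.9 MPa; ε = σ/E = 305.9/118000 = 2.592e-03.

0.00259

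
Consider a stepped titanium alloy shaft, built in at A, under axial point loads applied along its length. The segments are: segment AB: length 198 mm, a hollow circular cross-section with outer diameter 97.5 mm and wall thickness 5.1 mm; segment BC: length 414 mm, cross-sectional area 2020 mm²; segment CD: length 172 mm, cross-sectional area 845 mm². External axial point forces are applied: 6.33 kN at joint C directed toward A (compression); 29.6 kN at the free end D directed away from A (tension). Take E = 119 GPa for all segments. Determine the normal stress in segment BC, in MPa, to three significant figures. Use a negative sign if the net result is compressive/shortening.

11.5 MPa

Internal axial forces (sectioning from the free end, tension +): N_CD = 29.6 kN, N_BC = 23.27 kN, N_AB = 23.27 kN.
σ_BC = N_BC/A_BC = 23270/2020 = 11.52 MPa.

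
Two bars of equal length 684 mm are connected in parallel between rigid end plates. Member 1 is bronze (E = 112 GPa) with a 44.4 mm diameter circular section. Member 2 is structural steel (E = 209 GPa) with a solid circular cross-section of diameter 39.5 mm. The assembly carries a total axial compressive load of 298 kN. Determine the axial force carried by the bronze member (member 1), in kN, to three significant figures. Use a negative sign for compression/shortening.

-120 kN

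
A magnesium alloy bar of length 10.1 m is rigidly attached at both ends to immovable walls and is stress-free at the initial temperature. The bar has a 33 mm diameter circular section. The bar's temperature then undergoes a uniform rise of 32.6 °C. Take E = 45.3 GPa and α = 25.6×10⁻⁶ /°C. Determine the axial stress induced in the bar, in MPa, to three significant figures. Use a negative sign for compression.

-37.8 MPa

Free thermal expansion αLΔT = 25.6e-6 · 10100 · 32.6 = 8.429 mm.
The walls impose strain ε = −(8.429)/10100 = -8.3456e-04; σ = Eε = 45300 · -8.3456e-04 = -37.81 MPa.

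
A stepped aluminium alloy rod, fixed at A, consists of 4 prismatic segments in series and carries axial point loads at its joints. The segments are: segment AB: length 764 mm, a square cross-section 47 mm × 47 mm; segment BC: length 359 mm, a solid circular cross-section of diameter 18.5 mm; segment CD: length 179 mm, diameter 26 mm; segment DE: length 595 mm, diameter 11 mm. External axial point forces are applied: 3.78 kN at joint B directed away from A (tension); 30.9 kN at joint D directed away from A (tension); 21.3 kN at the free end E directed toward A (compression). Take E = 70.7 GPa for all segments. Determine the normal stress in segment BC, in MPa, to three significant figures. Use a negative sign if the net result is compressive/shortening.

35.7 MPa

Internal axial forces (sectioning from the free end, tension +): N_DE = -21.3 kN, N_CD = 9.6 kN, N_BC = 9.6 kN, N_AB = 13.38 kN.
A_BC = 268.8 mm².
σ_BC = N_BC/A_BC = 9600/268.8 = 35.71 MPa.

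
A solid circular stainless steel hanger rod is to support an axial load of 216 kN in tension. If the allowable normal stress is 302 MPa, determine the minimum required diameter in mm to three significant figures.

Required area A ≥ P/σ_allow = 216000/302 = 715.2 mm².
For a solid circular section, d ≥ √(4A/π) = 30.18 mm.

30.2 mm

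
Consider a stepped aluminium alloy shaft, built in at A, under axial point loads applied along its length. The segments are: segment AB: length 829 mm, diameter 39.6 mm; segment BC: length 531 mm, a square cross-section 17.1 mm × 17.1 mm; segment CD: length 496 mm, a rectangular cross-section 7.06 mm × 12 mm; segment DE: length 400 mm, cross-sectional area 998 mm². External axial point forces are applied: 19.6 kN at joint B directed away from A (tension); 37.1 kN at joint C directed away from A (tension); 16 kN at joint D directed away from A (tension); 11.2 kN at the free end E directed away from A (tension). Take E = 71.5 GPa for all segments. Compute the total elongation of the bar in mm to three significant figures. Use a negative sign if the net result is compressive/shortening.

Internal axial forces (sectioning from the free end, tension +): N_DE = 11.2 kN, N_CD = 27.2 kN, N_BC = 64.3 kN, N_AB = 83.9 kN.
A_AB = 1232 mm².
A_BC = 292.4 mm².
A_CD = 84.72 mm².
δ_AB = 83900·829/(1232·71500) = 0.7898 mm
δ_BC = 64300·531/(292.4·71500) = 1.633 mm
δ_CD = 27200·496/(84.72·71500) = 2.227 mm
δ_DE = 11200·400/(998·71500) = 0.06278 mm
δ = Σδ_i = 4.713 mm.

4.71 mm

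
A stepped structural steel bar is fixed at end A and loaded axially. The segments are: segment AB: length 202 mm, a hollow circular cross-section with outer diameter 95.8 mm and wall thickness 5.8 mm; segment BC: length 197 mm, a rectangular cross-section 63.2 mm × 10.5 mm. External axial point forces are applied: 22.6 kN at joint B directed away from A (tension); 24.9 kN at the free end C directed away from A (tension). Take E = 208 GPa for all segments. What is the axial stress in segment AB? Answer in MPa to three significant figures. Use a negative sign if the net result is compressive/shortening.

Internal axial forces (sectioning from the free end, tension +): N_BC = 24.9 kN, N_AB = 47.5 kN.
A_AB = 1640 mm².
σ_AB = N_AB/A_AB = 47500/1640 = 28.96 MPa.

29.0 MPa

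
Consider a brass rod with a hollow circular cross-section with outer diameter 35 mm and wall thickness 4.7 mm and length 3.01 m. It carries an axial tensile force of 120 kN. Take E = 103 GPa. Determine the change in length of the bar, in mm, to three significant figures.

A = 447.4 mm².
δ_mech = NL/(AE) = 120000·3010/(447.4·103000) = 7.838 mm.

7.84 mm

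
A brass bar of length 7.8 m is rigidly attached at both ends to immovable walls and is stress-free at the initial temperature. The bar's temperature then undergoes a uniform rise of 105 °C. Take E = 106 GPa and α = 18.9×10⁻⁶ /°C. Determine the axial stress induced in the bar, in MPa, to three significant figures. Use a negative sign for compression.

Free thermal expansion αLΔT = 18.9e-6 · 7800 · 105 = 15.48 mm.
The walls impose strain ε = −(15.48)/7800 = -1.9845e-03; σ = Eε = 106000 · -1.9845e-03 = -210.4 MPa.

-210 MPa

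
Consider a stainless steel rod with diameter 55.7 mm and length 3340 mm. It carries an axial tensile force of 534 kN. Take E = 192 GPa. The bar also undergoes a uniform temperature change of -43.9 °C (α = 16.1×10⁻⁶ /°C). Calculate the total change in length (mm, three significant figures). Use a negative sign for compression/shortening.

1.45 mm

A = 2437 mm².
δ_mech = NL/(AE) = 534000·3340/(2437·192000) = 3.812 mm.
δ_thermal = αLΔT = 16.1e-6·3340·-43.9 = -2.361 mm.
δ = δ_mech + δ_thermal = 1.452 mm.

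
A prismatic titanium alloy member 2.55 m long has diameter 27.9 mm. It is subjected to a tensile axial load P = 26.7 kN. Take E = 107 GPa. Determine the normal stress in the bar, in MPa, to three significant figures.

A = 611.4 mm².
σ = N/A = 26700/611.4 = 43.67 MPa.

43.7 MPa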